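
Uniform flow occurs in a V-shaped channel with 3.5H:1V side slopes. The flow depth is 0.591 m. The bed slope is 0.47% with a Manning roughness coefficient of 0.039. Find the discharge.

Q = 0.929 m³/s

For a triangular section with side slope z = 3.5: A = zy² = 3.5×0.591² = 1.222 m²; P = 2y√(1+z²) = 2×0.591×3.64 = 4.303 m.
Hydraulic radius R = A/P = 1.222/4.303 = 0.2841 m.
Manning's equation: Q = (1/n) A R^(2/3) S^(1/2) = (1/0.039) × 1.222 × 0.2841^(2/3) × 0.0047^(1/2) = 0.929 m³/s.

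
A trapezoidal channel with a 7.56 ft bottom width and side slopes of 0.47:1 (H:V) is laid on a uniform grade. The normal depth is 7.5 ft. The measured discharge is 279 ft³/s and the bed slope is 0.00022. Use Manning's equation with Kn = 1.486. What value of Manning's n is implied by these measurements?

n = 0.015

With bottom width b = 7.56 ft and side slope z = 0.47: A = (b + zy)y = (7.56 + 0.47×7.5)×7.5 = 83.14 ft²; P = b + 2y√(1+z²) = 7.56 + 2×7.5×1.105 = 24.13 ft.
Hydraulic radius R = A/P = 83.14/24.13 = 3.445 ft.
Rearranging Manning's equation: n = (1.486/Q) A R^(2/3) S^(1/2) = (1.486/279) × 83.14 × 3.445^(2/3) × √0.00022 = 0.015.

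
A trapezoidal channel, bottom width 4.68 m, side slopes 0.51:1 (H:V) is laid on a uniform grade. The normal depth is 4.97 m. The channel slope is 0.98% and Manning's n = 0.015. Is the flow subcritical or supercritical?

supercritical

With bottom width b = 4.68 m and side slope z = 0.51: A = (b + zy)y = (4.68 + 0.51×4.97)×4.97 = 35.86 m²; P = b + 2y√(1+z²) = 4.68 + 2×4.97×1.123 = 15.84 m.
Hydraulic radius R = A/P = 35.86/15.84 = 2.264 m.
V = (1/n) R^(2/3) √S = (1/0.015) × 2.264^(2/3) × √0.0098 = 11.38 m/s. Hydraulic depth D_h = A/T = 35.86/9.749 = 3.678 m.
Froude number Fr = V/√(g·D_h) = 11.38/√(9.81×3.678) = 1.89, which is greater than 1, so the flow is supercritical.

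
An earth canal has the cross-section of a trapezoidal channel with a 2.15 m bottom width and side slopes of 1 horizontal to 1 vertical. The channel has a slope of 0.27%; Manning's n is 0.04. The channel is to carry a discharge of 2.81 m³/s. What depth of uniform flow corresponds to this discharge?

y_n = 0.962 m

Manning's equation rearranged: A R^(2/3) = nQ / (1·√S) = 0.04 × 2.81 / (√0.0027) = 2.163.
At y = 0.846 m: A R^(2/3) = 1.718 — too small.
At y = 1.21 m: A R^(2/3) = 3.295 — too large.
At y = 0.962 m: A R^(2/3) = 2.164 — ≈ 2.163.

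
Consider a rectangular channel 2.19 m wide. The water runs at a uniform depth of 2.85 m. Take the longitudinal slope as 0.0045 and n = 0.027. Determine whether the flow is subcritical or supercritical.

subcritical

Flow area A = b·y = 2.19 × 2.85 = 6.242 m². Wetted perimeter P = b + 2y = 2.19 + 2×2.85 = 7.89 m.
Hydraulic radius R = A/P = 6.242/7.89 = 0.7911 m.
V = (1/n) R^(2/3) √S = (1/0.027) × 0.7911^(2/3) × √0.0045 = 2.125 m/s. Hydraulic depth D_h = A/T = 6.242/2.19 = 2.85 m.
Froude number Fr = V/√(g·D_h) = 2.125/√(9.81×2.85) = 0.402, which is less than 1, so the flow is subcritical.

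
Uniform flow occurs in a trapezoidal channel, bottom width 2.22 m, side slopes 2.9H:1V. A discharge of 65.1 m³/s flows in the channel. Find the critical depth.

At critical depth, Q² T / (g A³) = 1, i.e. A³/T = Q²/g = 65.1²/9.81 = 432.
Trying y = 1.5 m: A³/T = 87.65 — too small.
Trying y = 2.72 m: A³/T = 1155 — too large.
Trying y = 2.18 m: A³/T = 434.4 — close enough.

y_c = 2.18 m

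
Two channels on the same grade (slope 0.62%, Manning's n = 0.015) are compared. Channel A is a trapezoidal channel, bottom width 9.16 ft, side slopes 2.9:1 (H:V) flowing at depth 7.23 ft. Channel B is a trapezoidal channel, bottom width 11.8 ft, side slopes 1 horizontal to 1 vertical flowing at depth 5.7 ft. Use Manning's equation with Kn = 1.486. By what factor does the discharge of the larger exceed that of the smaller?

2.38

Channel A: With bottom width b = 9.16 ft and side slope z = 2.9: A = (b + zy)y = (9.16 + 2.9×7.23)×7.23 = 217.8 ft²; P = b + 2y√(1+z²) = 9.16 + 2×7.23×3.068 = 53.52 ft. Hydraulic radius R = A/P = 217.8/53.52 = 4.07 ft. Q_A = (1.486/0.015)·217.8·4.07^(2/3)·√0.0062 = 4331 ft³/s.
Channel B: With bottom width b = 11.8 ft and side slope z = 1: A = (b + zy)y = (11.8 + 1×5.7)×5.7 = 99.75 ft²; P = b + 2y√(1+z²) = 11.8 + 2×5.7×1.414 = 27.92 ft. Hydraulic radius R = A/P = 99.75/27.92 = 3.572 ft. Q_B = (1.486/0.015)·99.75·3.572^(2/3)·√0.0062 = 1818 ft³/s.
The larger discharge is 4331 ft³/s and the smaller is 1818 ft³/s; the ratio is 2.38.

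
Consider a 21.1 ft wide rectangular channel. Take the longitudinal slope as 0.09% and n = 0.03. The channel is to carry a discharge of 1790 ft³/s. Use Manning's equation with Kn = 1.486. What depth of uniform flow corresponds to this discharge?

y_n = 16.5 ft

Manning's equation rearranged: A R^(2/3) = nQ / (1.486·√S) = 0.03 × 1790 / (1.486 × √0.0009) = 1205.
Trying y = 18 ft: A R^(2/3) = 1343 — high.
Trying y = 16.5 ft: A R^(2/3) = 1205 — close enough.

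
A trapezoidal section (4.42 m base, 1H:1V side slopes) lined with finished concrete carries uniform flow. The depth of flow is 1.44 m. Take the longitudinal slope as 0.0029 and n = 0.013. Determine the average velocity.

V = 4.12 m/s

With bottom width b = 4.42 m and side slope z = 1: A = (b + zy)y = (4.42 + 1×1.44)×1.44 = 8.438 m²; P = b + 2y√(1+z²) = 4.42 + 2×1.44×1.414 = 8.493 m.
Hydraulic radius R = A/P = 8.438/8.493 = 0.9936 m.
From Manning's equation, V = (1/n) R^(2/3) S^(1/2) = (1/0.013) × 0.9936^(2/3) × 0.0029^(1/2) = 4.12 m/s.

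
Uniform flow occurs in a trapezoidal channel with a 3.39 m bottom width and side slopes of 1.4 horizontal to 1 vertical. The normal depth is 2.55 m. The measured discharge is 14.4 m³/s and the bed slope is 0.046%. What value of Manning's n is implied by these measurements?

n = 0.034

With bottom width b = 3.39 m and side slope z = 1.4: A = (b + zy)y = (3.39 + 1.4×2.55)×2.55 = 17.75 m²; P = b + 2y√(1+z²) = 3.39 + 2×2.55×1.72 = 12.16 m.
Hydraulic radius R = A/P = 17.75/12.16 = 1.459 m.
Rearranging Manning's equation: n = (1/Q) A R^(2/3) S^(1/2) = (1/14.4) × 17.75 × 1.459^(2/3) × √0.00046 = 0.034.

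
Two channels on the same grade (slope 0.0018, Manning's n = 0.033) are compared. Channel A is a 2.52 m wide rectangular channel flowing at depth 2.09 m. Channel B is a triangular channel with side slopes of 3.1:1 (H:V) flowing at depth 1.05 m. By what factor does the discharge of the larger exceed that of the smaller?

2.08

Channel A: Flow area A = b·y = 2.52 × 2.09 = 5.267 m². Wetted perimeter P = b + 2y = 2.52 + 2×2.09 = 6.7 m. Hydraulic radius R = A/P = 5.267/6.7 = 0.7861 m. Q_A = (1/0.033)·5.267·0.7861^(2/3)·√0.0018 = 5.767 m³/s.
Channel B: For a triangular section with side slope z = 3.1: A = zy² = 3.1×1.05² = 3.418 m²; P = 2y√(1+z²) = 2×1.05×3.257 = 6.84 m. Hydraulic radius R = A/P = 3.418/6.84 = 0.4996 m. Q_B = (1/0.033)·3.418·0.4996^(2/3)·√0.0018 = 2.767 m³/s.
The larger discharge is 5.767 m³/s and the smaller is 2.767 m³/s; the ratio is 2.08.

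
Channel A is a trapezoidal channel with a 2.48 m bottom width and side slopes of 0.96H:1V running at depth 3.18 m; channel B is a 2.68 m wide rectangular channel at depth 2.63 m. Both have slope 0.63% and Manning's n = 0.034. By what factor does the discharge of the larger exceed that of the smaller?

3.63

Channel A: With bottom width b = 2.48 m and side slope z = 0.96: A = (b + zy)y = (2.48 + 0.96×3.18)×3.18 = 17.59 m²; P = b + 2y√(1+z²) = 2.48 + 2×3.18×1.386 = 11.3 m. Hydraulic radius R = A/P = 17.59/11.3 = 1.558 m. Q_A = (1/0.034)·17.59·1.558^(2/3)·√0.0063 = 55.19 m³/s.
Channel B: Flow area A = b·y = 2.68 × 2.63 = 7.048 m². Wetted perimeter P = b + 2y = 2.68 + 2×2.63 = 7.94 m. Hydraulic radius R = A/P = 7.048/7.94 = 0.8877 m. Q_B = (1/0.034)·7.048·0.8877^(2/3)·√0.0063 = 15.2 m³/s.
The larger discharge is 55.19 m³/s and the smaller is 15.2 m³/s; the ratio is 3.63.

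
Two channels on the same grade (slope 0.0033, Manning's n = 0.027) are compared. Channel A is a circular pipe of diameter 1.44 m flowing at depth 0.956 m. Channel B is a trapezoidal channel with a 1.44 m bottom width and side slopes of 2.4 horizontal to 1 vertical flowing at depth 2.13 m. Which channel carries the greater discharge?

Channel A: For a circular section of diameter D = 1.44 m at depth y = 0.956 m, the central angle is θ = 2 arccos(1 − 2y/D) = 3.809 rad. Then A = (D²/8)(θ − sin θ) = 1.148 m² and P = Dθ/2 = 2.743 m. Hydraulic radius R = A/P = 1.148/2.743 = 0.4185 m. Q_A = (1/0.027)·1.148·0.4185^(2/3)·√0.0033 = 1.367 m³/s.
Channel B: With bottom width b = 1.44 m and side slope z = 2.4: A = (b + zy)y = (1.44 + 2.4×2.13)×2.13 = 13.96 m²; P = b + 2y√(1+z²) = 1.44 + 2×2.13×2.6 = 12.52 m. Hydraulic radius R = A/P = 13.96/12.52 = 1.115 m. Q_B = (1/0.027)·13.96·1.115^(2/3)·√0.0033 = 31.93 m³/s.
Q_A = 1.367 m³/s vs Q_B = 31.93 m³/s, so channel B carries more.

channel B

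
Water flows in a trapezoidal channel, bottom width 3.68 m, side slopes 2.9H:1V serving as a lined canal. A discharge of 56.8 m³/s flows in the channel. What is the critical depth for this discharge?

At critical depth, Q² T / (g A³) = 1, i.e. A³/T = Q²/g = 56.8²/9.81 = 328.9.
Try y = 2.37 m: A³/T = 897.8 — too large.
Try y = 1.51 m: A³/T = 144.9 — too small.
Try y = 1.86 m: A³/T = 332.3 — close enough.

y_c = 1.86 m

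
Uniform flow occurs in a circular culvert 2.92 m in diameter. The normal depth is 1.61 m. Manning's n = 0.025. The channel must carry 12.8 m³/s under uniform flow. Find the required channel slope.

For a circular section of diameter D = 2.92 m at depth y = 1.61 m, the central angle is θ = 2 arccos(1 − 2y/D) = 3.347 rad. Then A = (D²/8)(θ − sin θ) = 3.786 m² and P = Dθ/2 = 4.887 m.
Hydraulic radius R = A/P = 3.786/4.887 = 0.7746 m.
From Manning's equation, S = [nQ / (1 A R^(2/3))]² = [0.025 × 12.8 / (1 × 3.786 × 0.7746^(2/3))]² = 0.01.

S = 0.01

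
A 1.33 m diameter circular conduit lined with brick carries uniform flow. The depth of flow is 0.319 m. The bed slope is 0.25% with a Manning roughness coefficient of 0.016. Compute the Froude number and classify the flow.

For a circular section of diameter D = 1.33 m at depth y = 0.319 m, the central angle is θ = 2 arccos(1 − 2y/D) = 2.047 rad. Then A = (D²/8)(θ − sin θ) = 0.2562 m² and P = Dθ/2 = 1.361 m.
Hydraulic radius R = A/P = 0.2562/1.361 = 0.1882 m.
V = (1/n) R^(2/3) √S = (1/0.016) × 0.1882^(2/3) × √0.0025 = 1.026 m/s. Hydraulic depth D_h = A/T = 0.2562/1.136 = 0.2255 m.
Froude number Fr = V/√(g·D_h) = 1.026/√(9.81×0.2255) = 0.69, which is less than 1, so the flow is subcritical.

subcritical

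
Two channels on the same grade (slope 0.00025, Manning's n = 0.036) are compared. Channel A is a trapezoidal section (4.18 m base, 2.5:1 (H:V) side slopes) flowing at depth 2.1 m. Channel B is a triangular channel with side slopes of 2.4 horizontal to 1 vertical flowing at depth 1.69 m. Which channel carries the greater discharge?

Channel A: With bottom width b = 4.18 m and side slope z = 2.5: A = (b + zy)y = (4.18 + 2.5×2.1)×2.1 = 19.8 m²; P = b + 2y√(1+z²) = 4.18 + 2×2.1×2.693 = 15.49 m. Hydraulic radius R = A/P = 19.8/15.49 = 1.279 m. Q_A = (1/0.036)·19.8·1.279^(2/3)·√0.00025 = 10.25 m³/s.
Channel B: For a triangular section with side slope z = 2.4: A = zy² = 2.4×1.69² = 6.855 m²; P = 2y√(1+z²) = 2×1.69×2.6 = 8.788 m. Hydraulic radius R = A/P = 6.855/8.788 = 0.78 m. Q_B = (1/0.036)·6.855·0.78^(2/3)·√0.00025 = 2.551 m³/s.
Q_A = 10.25 m³/s vs Q_B = 2.551 m³/s, so channel A carries more.

channel A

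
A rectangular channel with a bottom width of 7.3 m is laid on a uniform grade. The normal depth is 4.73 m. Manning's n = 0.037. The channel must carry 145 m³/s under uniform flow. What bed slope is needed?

S = 0.00921

Flow area A = b·y = 7.3 × 4.73 = 34.53 m². Wetted perimeter P = b + 2y = 7.3 + 2×4.73 = 16.76 m.
Hydraulic radius R = A/P = 34.53/16.76 = 2.06 m.
From Manning's equation, S = [nQ / (1 A R^(2/3))]² = [0.037 × 145 / (1 × 34.53 × 2.06^(2/3))]² = 0.00921.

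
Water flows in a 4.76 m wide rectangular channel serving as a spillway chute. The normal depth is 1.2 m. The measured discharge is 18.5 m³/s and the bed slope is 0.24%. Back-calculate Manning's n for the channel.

Flow area A = b·y = 4.76 × 1.2 = 5.712 m². Wetted perimeter P = b + 2y = 4.76 + 2×1.2 = 7.16 m.
Hydraulic radius R = A/P = 5.712/7.16 = 0.7978 m.
Rearranging Manning's equation: n = (1/Q) A R^(2/3) S^(1/2) = (1/18.5) × 5.712 × 0.7978^(2/3) × √0.0024 = 0.013.

n = 0.013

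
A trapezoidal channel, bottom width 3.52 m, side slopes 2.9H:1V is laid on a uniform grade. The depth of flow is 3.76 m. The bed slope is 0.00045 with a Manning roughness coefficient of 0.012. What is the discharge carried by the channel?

With bottom width b = 3.52 m and side slope z = 2.9: A = (b + zy)y = (3.52 + 2.9×3.76)×3.76 = 54.23 m²; P = b + 2y√(1+z²) = 3.52 + 2×3.76×3.068 = 26.59 m.
Hydraulic radius R = A/P = 54.23/26.59 = 2.04 m.
Manning's equation: Q = (1/n) A R^(2/3) S^(1/2) = (1/0.012) × 54.23 × 2.04^(2/3) × 0.00045^(1/2) = 154 m³/s.

Q = 154 m³/s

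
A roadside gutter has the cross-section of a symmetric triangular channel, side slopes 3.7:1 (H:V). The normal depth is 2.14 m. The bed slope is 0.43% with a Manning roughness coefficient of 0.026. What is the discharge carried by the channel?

For a triangular section with side slope z = 3.7: A = zy² = 3.7×2.14² = 16.94 m²; P = 2y√(1+z²) = 2×2.14×3.833 = 16.4 m.
Hydraulic radius R = A/P = 16.94/16.4 = 1.033 m.
Manning's equation: Q = (1/n) A R^(2/3) S^(1/2) = (1/0.026) × 16.94 × 1.033^(2/3) × 0.0043^(1/2) = 43.7 m³/s.

Q = 43.7 m³/s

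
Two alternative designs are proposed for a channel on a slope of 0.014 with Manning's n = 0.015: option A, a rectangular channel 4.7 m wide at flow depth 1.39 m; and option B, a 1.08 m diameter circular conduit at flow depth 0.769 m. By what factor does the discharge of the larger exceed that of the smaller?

18.2

Channel A: Flow area A = b·y = 4.7 × 1.39 = 6.533 m². Wetted perimeter P = b + 2y = 4.7 + 2×1.39 = 7.48 m. Hydraulic radius R = A/P = 6.533/7.48 = 0.8734 m. Q_A = (1/0.015)·6.533·0.8734^(2/3)·√0.014 = 47.09 m³/s.
Channel B: For a circular section of diameter D = 1.08 m at depth y = 0.769 m, the central angle is θ = 2 arccos(1 − 2y/D) = 4.017 rad. Then A = (D²/8)(θ − sin θ) = 0.6977 m² and P = Dθ/2 = 2.169 m. Hydraulic radius R = A/P = 0.6977/2.169 = 0.3216 m. Q_B = (1/0.015)·0.6977·0.3216^(2/3)·√0.014 = 2.584 m³/s.
The larger discharge is 47.09 m³/s and the smaller is 2.584 m³/s; the ratio is 18.2.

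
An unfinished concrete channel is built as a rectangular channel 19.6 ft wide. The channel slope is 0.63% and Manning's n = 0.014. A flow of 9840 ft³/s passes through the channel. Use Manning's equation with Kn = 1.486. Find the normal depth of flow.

Manning's equation rearranged: A R^(2/3) = nQ / (1.486·√S) = 0.014 × 9840 / (1.486 × √0.0063) = 1168.
Try y = 20.1 ft: A R^(2/3) = 1384 — too large.
Try y = 13.4 ft: A R^(2/3) = 834.2 — too small.
Try y = 17.5 ft: A R^(2/3) = 1168 — ≈ 1168.

y_n = 17.5 ft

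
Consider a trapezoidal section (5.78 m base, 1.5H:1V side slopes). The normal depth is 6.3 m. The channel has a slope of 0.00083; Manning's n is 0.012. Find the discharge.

With bottom width b = 5.78 m and side slope z = 1.5: A = (b + zy)y = (5.78 + 1.5×6.3)×6.3 = 95.95 m²; P = b + 2y√(1+z²) = 5.78 + 2×6.3×1.803 = 28.49 m.
Hydraulic radius R = A/P = 95.95/28.49 = 3.367 m.
Manning's equation: Q = (1/n) A R^(2/3) S^(1/2) = (1/0.012) × 95.95 × 3.367^(2/3) × 0.00083^(1/2) = 518 m³/s.

Q = 518 m³/s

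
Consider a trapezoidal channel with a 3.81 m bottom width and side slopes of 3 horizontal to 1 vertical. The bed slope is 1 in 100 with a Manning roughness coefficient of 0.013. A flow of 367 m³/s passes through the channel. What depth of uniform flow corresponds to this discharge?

Manning's equation rearranged: A R^(2/3) = nQ / (1·√S) = 0.013 × 367 / (√0.01) = 47.71.
At y = 2.54 m: A R^(2/3) = 37.38 — short.
At y = 2.83 m: A R^(2/3) = 47.69 — matches.

y_n = 2.83 m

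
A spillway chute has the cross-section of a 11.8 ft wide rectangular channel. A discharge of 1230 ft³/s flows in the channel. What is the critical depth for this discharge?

For a rectangular channel, critical depth y_c = (q²/g)^(1/3) where q = Q/b = 1230/11.8 = 104.2 ft²/s.
So y_c = (104.2²/32.2)^(1/3) = 6.96 ft.

y_c = 6.96 ft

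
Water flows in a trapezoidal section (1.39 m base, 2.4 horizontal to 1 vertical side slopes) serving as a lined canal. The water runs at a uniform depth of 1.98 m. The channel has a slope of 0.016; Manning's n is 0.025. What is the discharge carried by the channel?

With bottom width b = 1.39 m and side slope z = 2.4: A = (b + zy)y = (1.39 + 2.4×1.98)×1.98 = 12.16 m²; P = b + 2y√(1+z²) = 1.39 + 2×1.98×2.6 = 11.69 m.
Hydraulic radius R = A/P = 12.16/11.69 = 1.041 m.
Manning's equation: Q = (1/n) A R^(2/3) S^(1/2) = (1/0.025) × 12.16 × 1.041^(2/3) × 0.016^(1/2) = 63.2 m³/s.

Q = 63.2 m³/s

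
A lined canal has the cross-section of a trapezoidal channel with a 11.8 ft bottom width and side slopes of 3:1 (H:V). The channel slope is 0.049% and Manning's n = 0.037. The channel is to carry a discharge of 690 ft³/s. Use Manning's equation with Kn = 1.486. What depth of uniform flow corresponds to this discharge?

Manning's equation rearranged: A R^(2/3) = nQ / (1.486·√S) = 0.037 × 690 / (1.486 × √0.00049) = 776.1.
Try y = 9.95 ft: A R^(2/3) = 1298 — high.
Try y = 5.62 ft: A R^(2/3) = 364.3 — low.
Try y = 7.93 ft: A R^(2/3) = 775.6 — ≈ 776.1.

y_n = 7.93 ft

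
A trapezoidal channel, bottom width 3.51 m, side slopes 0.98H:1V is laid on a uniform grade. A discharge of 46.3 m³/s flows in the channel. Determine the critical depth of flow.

At critical depth, Q² T / (g A³) = 1, i.e. A³/T = Q²/g = 46.3²/9.81 = 218.5.
Trying y = 2.6 m: A³/T = 454.1 — too large.
Trying y = 1.45 m: A³/T = 57.54 — too small.
Trying y = 2.12 m: A³/T = 216.9 — ≈ 218.5.

y_c = 2.12 m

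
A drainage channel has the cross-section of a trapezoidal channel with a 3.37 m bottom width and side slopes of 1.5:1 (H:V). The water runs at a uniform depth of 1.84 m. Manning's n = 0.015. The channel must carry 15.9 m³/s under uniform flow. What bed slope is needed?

With bottom width b = 3.37 m and side slope z = 1.5: A = (b + zy)y = (3.37 + 1.5×1.84)×1.84 = 11.28 m²; P = b + 2y√(1+z²) = 3.37 + 2×1.84×1.803 = 10 m.
Hydraulic radius R = A/P = 11.28/10 = 1.127 m.
From Manning's equation, S = [nQ / (1 A R^(2/3))]² = [0.015 × 15.9 / (1 × 11.28 × 1.127^(2/3))]² = 0.000381.

S = 0.000381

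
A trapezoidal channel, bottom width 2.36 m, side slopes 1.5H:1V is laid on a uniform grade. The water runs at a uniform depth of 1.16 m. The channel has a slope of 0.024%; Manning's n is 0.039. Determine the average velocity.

V = 0.321 m/s

With bottom width b = 2.36 m and side slope z = 1.5: A = (b + zy)y = (2.36 + 1.5×1.16)×1.16 = 4.756 m²; P = b + 2y√(1+z²) = 2.36 + 2×1.16×1.803 = 6.542 m.
Hydraulic radius R = A/P = 4.756/6.542 = 0.7269 m.
From Manning's equation, V = (1/n) R^(2/3) S^(1/2) = (1/0.039) × 0.7269^(2/3) × 0.00024^(1/2) = 0.321 m/s.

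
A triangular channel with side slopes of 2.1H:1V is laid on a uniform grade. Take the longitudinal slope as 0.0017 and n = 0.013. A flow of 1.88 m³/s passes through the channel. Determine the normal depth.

Manning's equation rearranged: A R^(2/3) = nQ / (1·√S) = 0.013 × 1.88 / (√0.0017) = 0.5928.
Trying y = 0.671 m: A R^(2/3) = 0.4265 — low.
Trying y = 0.966 m: A R^(2/3) = 1.127 — high.
Trying y = 0.759 m: A R^(2/3) = 0.5924 — ≈ 0.5928.

y_n = 0.759 m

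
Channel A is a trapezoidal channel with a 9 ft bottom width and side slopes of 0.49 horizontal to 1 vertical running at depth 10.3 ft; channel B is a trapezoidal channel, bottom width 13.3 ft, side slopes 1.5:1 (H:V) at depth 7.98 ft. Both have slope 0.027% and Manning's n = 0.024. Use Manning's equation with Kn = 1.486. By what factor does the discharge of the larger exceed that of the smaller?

Channel A: With bottom width b = 9 ft and side slope z = 0.49: A = (b + zy)y = (9 + 0.49×10.3)×10.3 = 144.7 ft²; P = b + 2y√(1+z²) = 9 + 2×10.3×1.114 = 31.94 ft. Hydraulic radius R = A/P = 144.7/31.94 = 4.53 ft. Q_A = (1.486/0.024)·144.7·4.53^(2/3)·√0.00027 = 403 ft³/s.
Channel B: With bottom width b = 13.3 ft and side slope z = 1.5: A = (b + zy)y = (13.3 + 1.5×7.98)×7.98 = 201.7 ft²; P = b + 2y√(1+z²) = 13.3 + 2×7.98×1.803 = 42.07 ft. Hydraulic radius R = A/P = 201.7/42.07 = 4.793 ft. Q_B = (1.486/0.024)·201.7·4.793^(2/3)·√0.00027 = 583.2 ft³/s.
The larger discharge is 583.2 ft³/s and the smaller is 403 ft³/s; the ratio is 1.45.

1.45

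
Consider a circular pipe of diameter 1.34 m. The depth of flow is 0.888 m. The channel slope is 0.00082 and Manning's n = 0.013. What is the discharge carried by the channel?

For a circular section of diameter D = 1.34 m at depth y = 0.888 m, the central angle is θ = 2 arccos(1 − 2y/D) = 3.804 rad. Then A = (D²/8)(θ − sin θ) = 0.992 m² and P = Dθ/2 = 2.549 m.
Hydraulic radius R = A/P = 0.992/2.549 = 0.3892 m.
Manning's equation: Q = (1/n) A R^(2/3) S^(1/2) = (1/0.013) × 0.992 × 0.3892^(2/3) × 0.00082^(1/2) = 1.16 m³/s.

Q = 1.16 m³/s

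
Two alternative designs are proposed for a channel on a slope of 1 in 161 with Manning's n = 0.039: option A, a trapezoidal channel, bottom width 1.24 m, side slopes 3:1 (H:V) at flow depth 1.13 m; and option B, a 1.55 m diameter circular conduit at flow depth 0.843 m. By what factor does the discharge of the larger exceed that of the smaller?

6.62

Channel A: With bottom width b = 1.24 m and side slope z = 3: A = (b + zy)y = (1.24 + 3×1.13)×1.13 = 5.232 m²; P = b + 2y√(1+z²) = 1.24 + 2×1.13×3.162 = 8.387 m. Hydraulic radius R = A/P = 5.232/8.387 = 0.6238 m. Q_A = (1/0.039)·5.232·0.6238^(2/3)·√0.006211 = 7.719 m³/s.
Channel B: For a circular section of diameter D = 1.55 m at depth y = 0.843 m, the central angle is θ = 2 arccos(1 − 2y/D) = 3.317 rad. Then A = (D²/8)(θ − sin θ) = 1.049 m² and P = Dθ/2 = 2.571 m. Hydraulic radius R = A/P = 1.049/2.571 = 0.4079 m. Q_B = (1/0.039)·1.049·0.4079^(2/3)·√0.006211 = 1.166 m³/s.
The larger discharge is 7.719 m³/s and the smaller is 1.166 m³/s; the ratio is 6.62.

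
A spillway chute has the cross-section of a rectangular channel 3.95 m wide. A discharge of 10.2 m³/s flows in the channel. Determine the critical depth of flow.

For a rectangular channel, critical depth y_c = (q²/g)^(1/3) where q = Q/b = 10.2/3.95 = 2.582 m²/s.
So y_c = (2.582²/9.81)^(1/3) = 0.879 m.

y_c = 0.879 m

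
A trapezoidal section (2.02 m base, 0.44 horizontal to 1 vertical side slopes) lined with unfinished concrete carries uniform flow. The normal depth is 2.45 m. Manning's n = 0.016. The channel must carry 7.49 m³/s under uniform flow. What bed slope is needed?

With bottom width b = 2.02 m and side slope z = 0.44: A = (b + zy)y = (2.02 + 0.44×2.45)×2.45 = 7.59 m²; P = b + 2y√(1+z²) = 2.02 + 2×2.45×1.093 = 7.373 m.
Hydraulic radius R = A/P = 7.59/7.373 = 1.029 m.
From Manning's equation, S = [nQ / (1 A R^(2/3))]² = [0.016 × 7.49 / (1 × 7.59 × 1.029^(2/3))]² = 0.00024.

S = 0.00024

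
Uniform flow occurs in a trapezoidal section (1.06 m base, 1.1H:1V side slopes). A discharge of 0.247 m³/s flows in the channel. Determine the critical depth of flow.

At critical depth, Q² T / (g A³) = 1, i.e. A³/T = Q²/g = 0.247²/9.81 = 0.006219.
At y = 0.205 m: A³/T = 0.01211 — too large.
At y = 0.137 m: A³/T = 0.003352 — too small.
At y = 0.167 m: A³/T = 0.006277 — close enough.

y_c = 0.167 m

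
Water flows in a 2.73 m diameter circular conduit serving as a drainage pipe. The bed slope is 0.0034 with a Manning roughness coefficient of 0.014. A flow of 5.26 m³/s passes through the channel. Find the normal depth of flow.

y_n = 0.985 m

Manning's equation rearranged: A R^(2/3) = nQ / (1·√S) = 0.014 × 5.26 / (√0.0034) = 1.263.
At y = 0.75 m: A R^(2/3) = 0.7486 — low.
At y = 1.09 m: A R^(2/3) = 1.524 — high.
At y = 0.985 m: A R^(2/3) = 1.263 — close enough.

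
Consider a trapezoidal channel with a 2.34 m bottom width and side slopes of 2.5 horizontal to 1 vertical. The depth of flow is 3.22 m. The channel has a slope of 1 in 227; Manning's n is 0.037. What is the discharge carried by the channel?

Q = 85.5 m³/s

With bottom width b = 2.34 m and side slope z = 2.5: A = (b + zy)y = (2.34 + 2.5×3.22)×3.22 = 33.46 m²; P = b + 2y√(1+z²) = 2.34 + 2×3.22×2.693 = 19.68 m.
Hydraulic radius R = A/P = 33.46/19.68 = 1.7 m.
Manning's equation: Q = (1/n) A R^(2/3) S^(1/2) = (1/0.037) × 33.46 × 1.7^(2/3) × 0.004405^(1/2) = 85.5 m³/s.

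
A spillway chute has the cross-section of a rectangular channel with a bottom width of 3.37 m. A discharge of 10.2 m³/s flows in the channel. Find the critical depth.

For a rectangular channel, critical depth y_c = (q²/g)^(1/3) where q = Q/b = 10.2/3.37 = 3.027 m²/s.
So y_c = (3.027²/9.81)^(1/3) = 0.977 m.

y_c = 0.977 m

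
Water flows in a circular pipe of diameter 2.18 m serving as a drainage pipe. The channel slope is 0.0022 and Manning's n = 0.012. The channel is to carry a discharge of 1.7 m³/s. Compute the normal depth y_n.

y_n = 0.617 m

Manning's equation rearranged: A R^(2/3) = nQ / (1·√S) = 0.012 × 1.7 / (√0.0022) = 0.4349.
Trying y = 0.507 m: A R^(2/3) = 0.2954 — too small.
Trying y = 0.737 m: A R^(2/3) = 0.6133 — too large.
Trying y = 0.617 m: A R^(2/3) = 0.4355 — matches.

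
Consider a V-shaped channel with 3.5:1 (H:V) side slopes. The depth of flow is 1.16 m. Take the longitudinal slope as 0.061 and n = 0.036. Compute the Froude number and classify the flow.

For a triangular section with side slope z = 3.5: A = zy² = 3.5×1.16² = 4.71 m²; P = 2y√(1+z²) = 2×1.16×3.64 = 8.445 m.
Hydraulic radius R = A/P = 4.71/8.445 = 0.5577 m.
V = (1/n) R^(2/3) √S = (1/0.036) × 0.5577^(2/3) × √0.061 = 4.648 m/s. Hydraulic depth D_h = A/T = 4.71/8.12 = 0.58 m.
Froude number Fr = V/√(g·D_h) = 4.648/√(9.81×0.58) = 1.95, which is greater than 1, so the flow is supercritical.

supercritical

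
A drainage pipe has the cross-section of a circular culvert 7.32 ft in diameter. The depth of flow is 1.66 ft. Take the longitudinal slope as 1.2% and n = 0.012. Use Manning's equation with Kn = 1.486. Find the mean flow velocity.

V = 13.4 ft/s

For a circular section of diameter D = 7.32 ft at depth y = 1.66 ft, the central angle is θ = 2 arccos(1 − 2y/D) = 1.985 rad. Then A = (D²/8)(θ − sin θ) = 7.167 ft² and P = Dθ/2 = 7.266 ft.
Hydraulic radius R = A/P = 7.167/7.266 = 0.9863 ft.
From Manning's equation, V = (1.486/n) R^(2/3) S^(1/2) = (1.486/0.012) × 0.9863^(2/3) × 0.012^(1/2) = 13.4 ft/s.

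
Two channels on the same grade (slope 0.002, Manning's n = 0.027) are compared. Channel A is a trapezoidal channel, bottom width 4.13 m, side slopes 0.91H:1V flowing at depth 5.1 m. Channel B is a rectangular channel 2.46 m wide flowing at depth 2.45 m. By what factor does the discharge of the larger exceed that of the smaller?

15.6

Channel A: With bottom width b = 4.13 m and side slope z = 0.91: A = (b + zy)y = (4.13 + 0.91×5.1)×5.1 = 44.73 m²; P = b + 2y√(1+z²) = 4.13 + 2×5.1×1.352 = 17.92 m. Hydraulic radius R = A/P = 44.73/17.92 = 2.496 m. Q_A = (1/0.027)·44.73·2.496^(2/3)·√0.002 = 136.3 m³/s.
Channel B: Flow area A = b·y = 2.46 × 2.45 = 6.027 m². Wetted perimeter P = b + 2y = 2.46 + 2×2.45 = 7.36 m. Hydraulic radius R = A/P = 6.027/7.36 = 0.8189 m. Q_B = (1/0.027)·6.027·0.8189^(2/3)·√0.002 = 8.738 m³/s.
The larger discharge is 136.3 m³/s and the smaller is 8.738 m³/s; the ratio is 15.6.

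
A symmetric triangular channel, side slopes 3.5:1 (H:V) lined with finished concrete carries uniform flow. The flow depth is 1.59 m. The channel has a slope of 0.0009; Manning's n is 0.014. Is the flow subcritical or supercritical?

subcritical

For a triangular section with side slope z = 3.5: A = zy² = 3.5×1.59² = 8.848 m²; P = 2y√(1+z²) = 2×1.59×3.64 = 11.58 m.
Hydraulic radius R = A/P = 8.848/11.58 = 0.7644 m.
V = (1/n) R^(2/3) √S = (1/0.014) × 0.7644^(2/3) × √0.0009 = 1.791 m/s. Hydraulic depth D_h = A/T = 8.848/11.13 = 0.795 m.
Froude number Fr = V/√(g·D_h) = 1.791/√(9.81×0.795) = 0.641, which is less than 1, so the flow is subcritical.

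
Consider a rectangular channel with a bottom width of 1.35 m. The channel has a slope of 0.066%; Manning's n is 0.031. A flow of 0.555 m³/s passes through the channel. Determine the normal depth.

y_n = 0.928 m

Manning's equation rearranged: A R^(2/3) = nQ / (1·√S) = 0.031 × 0.555 / (√0.00066) = 0.6697.
At y = 0.794 m: A R^(2/3) = 0.5473 — too small.
At y = 1.11 m: A R^(2/3) = 0.8401 — too large.
At y = 0.928 m: A R^(2/3) = 0.6696 — ≈ 0.6697.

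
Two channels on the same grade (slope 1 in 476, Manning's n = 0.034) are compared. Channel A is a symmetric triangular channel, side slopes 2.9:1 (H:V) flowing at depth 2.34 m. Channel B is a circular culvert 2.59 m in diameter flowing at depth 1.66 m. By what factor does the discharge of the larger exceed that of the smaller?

5.81

Channel A: For a triangular section with side slope z = 2.9: A = zy² = 2.9×2.34² = 15.88 m²; P = 2y√(1+z²) = 2×2.34×3.068 = 14.36 m. Hydraulic radius R = A/P = 15.88/14.36 = 1.106 m. Q_A = (1/0.034)·15.88·1.106^(2/3)·√0.002101 = 22.89 m³/s.
Channel B: For a circular section of diameter D = 2.59 m at depth y = 1.66 m, the central angle is θ = 2 arccos(1 − 2y/D) = 3.713 rad. Then A = (D²/8)(θ − sin θ) = 3.567 m² and P = Dθ/2 = 4.808 m. Hydraulic radius R = A/P = 3.567/4.808 = 0.7418 m. Q_B = (1/0.034)·3.567·0.7418^(2/3)·√0.002101 = 3.94 m³/s.
The larger discharge is 22.89 m³/s and the smaller is 3.94 m³/s; the ratio is 5.81.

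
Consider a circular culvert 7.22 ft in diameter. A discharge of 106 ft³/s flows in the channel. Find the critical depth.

y_c = 2.62 ft

At critical depth, Q² T / (g A³) = 1, i.e. A³/T = Q²/g = 106²/32.2 = 348.9.
At y = 3.35 ft: A³/T = 892.9 — high.
At y = 2.31 ft: A³/T = 213.8 — low.
At y = 2.62 ft: A³/T = 347.6 — matches.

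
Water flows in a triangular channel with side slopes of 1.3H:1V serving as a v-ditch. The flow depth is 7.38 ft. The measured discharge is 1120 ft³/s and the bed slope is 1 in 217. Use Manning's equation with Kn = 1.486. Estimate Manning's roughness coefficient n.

n = 0.013

For a triangular section with side slope z = 1.3: A = zy² = 1.3×7.38² = 70.8 ft²; P = 2y√(1+z²) = 2×7.38×1.64 = 24.21 ft.
Hydraulic radius R = A/P = 70.8/24.21 = 2.925 ft.
Rearranging Manning's equation: n = (1.486/Q) A R^(2/3) S^(1/2) = (1.486/1120) × 70.8 × 2.925^(2/3) × √0.004608 = 0.013.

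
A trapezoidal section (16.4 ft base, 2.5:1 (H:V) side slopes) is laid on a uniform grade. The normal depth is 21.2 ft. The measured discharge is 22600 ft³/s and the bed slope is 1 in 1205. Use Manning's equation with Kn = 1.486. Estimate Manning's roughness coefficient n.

n = 0.014

With bottom width b = 16.4 ft and side slope z = 2.5: A = (b + zy)y = (16.4 + 2.5×21.2)×21.2 = 1471 ft²; P = b + 2y√(1+z²) = 16.4 + 2×21.2×2.693 = 130.6 ft.
Hydraulic radius R = A/P = 1471/130.6 = 11.27 ft.
Rearranging Manning's equation: n = (1.486/Q) A R^(2/3) S^(1/2) = (1.486/22600) × 1471 × 11.27^(2/3) × √0.0008299 = 0.014.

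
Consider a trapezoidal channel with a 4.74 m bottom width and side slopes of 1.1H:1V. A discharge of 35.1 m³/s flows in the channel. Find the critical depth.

At critical depth, Q² T / (g A³) = 1, i.e. A³/T = Q²/g = 35.1²/9.81 = 125.6.
Trying y = 1.07 m: A³/T = 35.77 — low.
Trying y = 1.7 m: A³/T = 167.3 — high.
Trying y = 1.56 m: A³/T = 125 — ≈ 125.6.

y_c = 1.56 m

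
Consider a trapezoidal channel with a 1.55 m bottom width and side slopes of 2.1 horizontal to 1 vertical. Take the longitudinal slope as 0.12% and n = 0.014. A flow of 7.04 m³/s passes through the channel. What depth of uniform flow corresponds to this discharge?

y_n = 1.05 m

Manning's equation rearranged: A R^(2/3) = nQ / (1·√S) = 0.014 × 7.04 / (√0.0012) = 2.845.
Trying y = 1.16 m: A R^(2/3) = 3.525 — high.
Trying y = 0.777 m: A R^(2/3) = 1.513 — low.
Trying y = 1.05 m: A R^(2/3) = 2.844 — matches.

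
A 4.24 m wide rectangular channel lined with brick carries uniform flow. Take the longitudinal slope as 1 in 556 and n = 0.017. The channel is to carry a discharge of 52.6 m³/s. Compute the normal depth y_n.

y_n = 4 m

Manning's equation rearranged: A R^(2/3) = nQ / (1·√S) = 0.017 × 52.6 / (√0.001799) = 21.08.
At y = 5.11 m: A R^(2/3) = 28.37 — high.
At y = 2.95 m: A R^(2/3) = 14.39 — low.
At y = 4 m: A R^(2/3) = 21.08 — matches.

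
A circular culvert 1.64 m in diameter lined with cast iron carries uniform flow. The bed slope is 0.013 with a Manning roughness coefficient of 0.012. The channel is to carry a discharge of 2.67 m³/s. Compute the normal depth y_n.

y_n = 0.548 m

Manning's equation rearranged: A R^(2/3) = nQ / (1·√S) = 0.012 × 2.67 / (√0.013) = 0.281.
Try y = 0.387 m: A R^(2/3) = 0.1424 — short.
Try y = 0.671 m: A R^(2/3) = 0.4094 — over.
Try y = 0.548 m: A R^(2/3) = 0.2808 — close enough.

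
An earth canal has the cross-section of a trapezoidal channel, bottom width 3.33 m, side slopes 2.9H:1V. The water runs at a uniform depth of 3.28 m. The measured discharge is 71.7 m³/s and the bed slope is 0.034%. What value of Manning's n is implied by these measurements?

With bottom width b = 3.33 m and side slope z = 2.9: A = (b + zy)y = (3.33 + 2.9×3.28)×3.28 = 42.12 m²; P = b + 2y√(1+z²) = 3.33 + 2×3.28×3.068 = 23.45 m.
Hydraulic radius R = A/P = 42.12/23.45 = 1.796 m.
Rearranging Manning's equation: n = (1/Q) A R^(2/3) S^(1/2) = (1/71.7) × 42.12 × 1.796^(2/3) × √0.00034 = 0.016.

n = 0.016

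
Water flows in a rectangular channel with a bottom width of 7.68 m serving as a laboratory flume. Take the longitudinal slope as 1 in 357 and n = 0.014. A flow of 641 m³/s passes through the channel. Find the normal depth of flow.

Manning's equation rearranged: A R^(2/3) = nQ / (1·√S) = 0.014 × 641 / (√0.002801) = 169.6.
Trying y = 12.2 m: A R^(2/3) = 191.4 — over.
Trying y = 7.79 m: A R^(2/3) = 112.3 — short.
Trying y = 11 m: A R^(2/3) = 169.7 — close enough.

y_n = 11 m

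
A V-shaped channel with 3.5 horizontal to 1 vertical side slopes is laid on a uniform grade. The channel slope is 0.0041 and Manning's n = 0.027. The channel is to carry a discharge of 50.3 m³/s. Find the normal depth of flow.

Manning's equation rearranged: A R^(2/3) = nQ / (1·√S) = 0.027 × 50.3 / (√0.0041) = 21.21.
Try y = 1.8 m: A R^(2/3) = 10.3 — short.
Try y = 2.81 m: A R^(2/3) = 33.77 — over.
Try y = 2.36 m: A R^(2/3) = 21.21 — ≈ 21.21.

y_n = 2.36 m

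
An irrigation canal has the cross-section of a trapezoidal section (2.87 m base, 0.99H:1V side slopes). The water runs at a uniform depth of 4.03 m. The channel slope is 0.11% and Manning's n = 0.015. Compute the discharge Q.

Q = 95.2 m³/s

With bottom width b = 2.87 m and side slope z = 0.99: A = (b + zy)y = (2.87 + 0.99×4.03)×4.03 = 27.64 m²; P = b + 2y√(1+z²) = 2.87 + 2×4.03×1.407 = 14.21 m.
Hydraulic radius R = A/P = 27.64/14.21 = 1.945 m.
Manning's equation: Q = (1/n) A R^(2/3) S^(1/2) = (1/0.015) × 27.64 × 1.945^(2/3) × 0.0011^(1/2) = 95.2 m³/s.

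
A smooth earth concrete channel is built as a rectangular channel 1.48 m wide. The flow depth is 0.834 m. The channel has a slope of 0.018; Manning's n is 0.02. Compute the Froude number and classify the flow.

Flow area A = b·y = 1.48 × 0.834 = 1.234 m². Wetted perimeter P = b + 2y = 1.48 + 2×0.834 = 3.148 m.
Hydraulic radius R = A/P = 1.234/3.148 = 0.3921 m.
V = (1/n) R^(2/3) √S = (1/0.02) × 0.3921^(2/3) × √0.018 = 3.594 m/s. Hydraulic depth D_h = A/T = 1.234/1.48 = 0.834 m.
Froude number Fr = V/√(g·D_h) = 3.594/√(9.81×0.834) = 1.26, which is greater than 1, so the flow is supercritical.

supercritical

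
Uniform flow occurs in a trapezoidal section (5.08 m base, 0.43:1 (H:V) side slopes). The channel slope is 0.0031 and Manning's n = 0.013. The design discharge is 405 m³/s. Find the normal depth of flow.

Manning's equation rearranged: A R^(2/3) = nQ / (1·√S) = 0.013 × 405 / (√0.0031) = 94.56.
Trying y = 7.1 m: A R^(2/3) = 115 — over.
Trying y = 5.67 m: A R^(2/3) = 77.4 — short.
Trying y = 6.36 m: A R^(2/3) = 94.61 — matches.

y_n = 6.36 m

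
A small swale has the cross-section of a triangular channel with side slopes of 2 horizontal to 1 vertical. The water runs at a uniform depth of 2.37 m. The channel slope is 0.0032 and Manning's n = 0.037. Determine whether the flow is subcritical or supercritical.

subcritical

For a triangular section with side slope z = 2: A = zy² = 2×2.37² = 11.23 m²; P = 2y√(1+z²) = 2×2.37×2.236 = 10.6 m.
Hydraulic radius R = A/P = 11.23/10.6 = 1.06 m.
V = (1/n) R^(2/3) √S = (1/0.037) × 1.06^(2/3) × √0.0032 = 1.589 m/s. Hydraulic depth D_h = A/T = 11.23/9.48 = 1.185 m.
Froude number Fr = V/√(g·D_h) = 1.589/√(9.81×1.185) = 0.466, which is less than 1, so the flow is subcritical.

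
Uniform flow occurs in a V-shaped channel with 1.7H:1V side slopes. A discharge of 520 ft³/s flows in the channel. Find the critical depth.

At critical depth, Q² T / (g A³) = 1, i.e. A³/T = Q²/g = 520²/32.2 = 8398.
Trying y = 6.39 ft: A³/T = 15390 — over.
Trying y = 5.66 ft: A³/T = 8394 — matches.

y_c = 5.66 ft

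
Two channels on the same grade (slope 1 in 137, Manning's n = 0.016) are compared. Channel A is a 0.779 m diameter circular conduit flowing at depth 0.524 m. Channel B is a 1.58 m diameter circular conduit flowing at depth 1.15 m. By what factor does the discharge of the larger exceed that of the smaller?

Channel A: For a circular section of diameter D = 0.779 m at depth y = 0.524 m, the central angle is θ = 2 arccos(1 − 2y/D) = 3.847 rad. Then A = (D²/8)(θ − sin θ) = 0.341 m² and P = Dθ/2 = 1.498 m. Hydraulic radius R = A/P = 0.341/1.498 = 0.2276 m. Q_A = (1/0.016)·0.341·0.2276^(2/3)·√0.007299 = 0.6786 m³/s.
Channel B: For a circular section of diameter D = 1.58 m at depth y = 1.15 m, the central angle is θ = 2 arccos(1 − 2y/D) = 4.088 rad. Then A = (D²/8)(θ − sin θ) = 1.529 m² and P = Dθ/2 = 3.229 m. Hydraulic radius R = A/P = 1.529/3.229 = 0.4734 m. Q_B = (1/0.016)·1.529·0.4734^(2/3)·√0.007299 = 4.958 m³/s.
The larger discharge is 4.958 m³/s and the smaller is 0.6786 m³/s; the ratio is 7.31.

7.31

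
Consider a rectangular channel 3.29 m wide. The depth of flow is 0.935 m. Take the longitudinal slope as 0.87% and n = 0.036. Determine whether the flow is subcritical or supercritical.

subcritical

Flow area A = b·y = 3.29 × 0.935 = 3.076 m². Wetted perimeter P = b + 2y = 3.29 + 2×0.935 = 5.16 m.
Hydraulic radius R = A/P = 3.076/5.16 = 0.5962 m.
V = (1/n) R^(2/3) √S = (1/0.036) × 0.5962^(2/3) × √0.0087 = 1.835 m/s. Hydraulic depth D_h = A/T = 3.076/3.29 = 0.935 m.
Froude number Fr = V/√(g·D_h) = 1.835/√(9.81×0.935) = 0.606, which is less than 1, so the flow is subcritical.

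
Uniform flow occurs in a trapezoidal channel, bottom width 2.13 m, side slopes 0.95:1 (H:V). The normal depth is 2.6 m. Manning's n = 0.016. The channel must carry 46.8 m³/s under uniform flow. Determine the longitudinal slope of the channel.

With bottom width b = 2.13 m and side slope z = 0.95: A = (b + zy)y = (2.13 + 0.95×2.6)×2.6 = 11.96 m²; P = b + 2y√(1+z²) = 2.13 + 2×2.6×1.379 = 9.302 m.
Hydraulic radius R = A/P = 11.96/9.302 = 1.286 m.
From Manning's equation, S = [nQ / (1 A R^(2/3))]² = [0.016 × 46.8 / (1 × 11.96 × 1.286^(2/3))]² = 0.0028.

S = 0.0028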